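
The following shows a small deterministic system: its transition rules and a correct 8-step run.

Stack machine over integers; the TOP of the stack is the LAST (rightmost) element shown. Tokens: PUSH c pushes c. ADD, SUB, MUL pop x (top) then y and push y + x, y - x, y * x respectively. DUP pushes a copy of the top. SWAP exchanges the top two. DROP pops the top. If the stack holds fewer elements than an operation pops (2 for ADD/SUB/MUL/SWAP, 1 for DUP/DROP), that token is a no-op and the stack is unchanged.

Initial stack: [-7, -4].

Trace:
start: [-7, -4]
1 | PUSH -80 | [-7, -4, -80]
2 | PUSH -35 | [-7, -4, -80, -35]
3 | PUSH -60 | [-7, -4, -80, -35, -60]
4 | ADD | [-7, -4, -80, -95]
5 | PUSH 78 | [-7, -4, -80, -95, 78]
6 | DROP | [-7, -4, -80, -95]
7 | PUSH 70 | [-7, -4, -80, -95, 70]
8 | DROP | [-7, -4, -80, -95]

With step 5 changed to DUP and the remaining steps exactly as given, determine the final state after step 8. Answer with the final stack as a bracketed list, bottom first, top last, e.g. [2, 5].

(re-executing from step 5 with the substitution; state before step 5: [-7, -4, -80, -95])
5 | DUP | [-7, -4, -80, -95, -95]
6 | DROP | [-7, -4, -80, -95]
7 | PUSH 70 | [-7, -4, -80, -95, 70]
8 | DROP | [-7, -4, -80, -95]

[-7, -4, -80, -95]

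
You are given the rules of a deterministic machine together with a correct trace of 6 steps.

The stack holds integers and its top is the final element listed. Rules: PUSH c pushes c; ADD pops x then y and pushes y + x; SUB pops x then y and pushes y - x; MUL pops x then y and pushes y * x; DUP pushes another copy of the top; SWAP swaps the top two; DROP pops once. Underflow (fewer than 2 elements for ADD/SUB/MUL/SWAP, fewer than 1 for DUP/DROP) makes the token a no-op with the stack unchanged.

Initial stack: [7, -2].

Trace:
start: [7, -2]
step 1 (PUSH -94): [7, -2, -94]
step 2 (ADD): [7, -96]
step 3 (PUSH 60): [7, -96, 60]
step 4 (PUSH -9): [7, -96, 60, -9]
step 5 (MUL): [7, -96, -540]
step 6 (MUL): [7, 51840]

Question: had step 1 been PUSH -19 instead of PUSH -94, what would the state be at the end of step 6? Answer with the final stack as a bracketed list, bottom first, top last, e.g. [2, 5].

[7, 11340]

(re-executing from step 1 with the substitution; state before step 1: [7, -2])
step 1 (PUSH -19): [7, -2, -19]
step 2 (ADD): [7, -21]
step 3 (PUSH 60): [7, -21, 60]
step 4 (PUSH -9): [7, -21, 60, -9]
step 5 (MUL): [7, -21, -540]
step 6 (MUL): [7, 11340]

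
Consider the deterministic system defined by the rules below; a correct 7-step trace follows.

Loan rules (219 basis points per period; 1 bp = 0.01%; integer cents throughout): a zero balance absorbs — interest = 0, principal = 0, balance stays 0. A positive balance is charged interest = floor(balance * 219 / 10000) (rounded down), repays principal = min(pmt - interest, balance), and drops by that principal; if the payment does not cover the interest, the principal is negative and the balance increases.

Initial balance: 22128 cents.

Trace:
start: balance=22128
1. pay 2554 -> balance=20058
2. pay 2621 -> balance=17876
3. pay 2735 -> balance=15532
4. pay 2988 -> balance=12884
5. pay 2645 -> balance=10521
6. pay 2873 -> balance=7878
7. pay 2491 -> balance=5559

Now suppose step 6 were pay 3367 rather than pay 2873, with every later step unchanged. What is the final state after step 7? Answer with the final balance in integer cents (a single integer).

5054

(re-executing from step 6 with the substitution; state before step 6: balance=10521)
6. pay 3367 -> balance=7384
7. pay 2491 -> balance=5054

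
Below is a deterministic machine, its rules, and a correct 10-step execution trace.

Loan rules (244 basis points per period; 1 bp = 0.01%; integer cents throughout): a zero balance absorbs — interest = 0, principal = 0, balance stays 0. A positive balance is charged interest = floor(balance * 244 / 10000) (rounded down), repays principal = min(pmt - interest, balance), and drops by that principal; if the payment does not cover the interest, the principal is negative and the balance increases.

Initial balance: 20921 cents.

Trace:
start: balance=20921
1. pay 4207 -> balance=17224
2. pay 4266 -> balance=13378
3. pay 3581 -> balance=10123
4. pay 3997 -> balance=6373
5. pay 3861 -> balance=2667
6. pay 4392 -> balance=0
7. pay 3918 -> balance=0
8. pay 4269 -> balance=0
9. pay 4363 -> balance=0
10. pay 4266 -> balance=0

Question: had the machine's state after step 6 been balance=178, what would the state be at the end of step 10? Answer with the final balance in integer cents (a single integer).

state after step 6 := balance=178
7. pay 3918 -> balance=0
8. pay 4269 -> balance=0
9. pay 4363 -> balance=0
10. pay 4266 -> balance=0

0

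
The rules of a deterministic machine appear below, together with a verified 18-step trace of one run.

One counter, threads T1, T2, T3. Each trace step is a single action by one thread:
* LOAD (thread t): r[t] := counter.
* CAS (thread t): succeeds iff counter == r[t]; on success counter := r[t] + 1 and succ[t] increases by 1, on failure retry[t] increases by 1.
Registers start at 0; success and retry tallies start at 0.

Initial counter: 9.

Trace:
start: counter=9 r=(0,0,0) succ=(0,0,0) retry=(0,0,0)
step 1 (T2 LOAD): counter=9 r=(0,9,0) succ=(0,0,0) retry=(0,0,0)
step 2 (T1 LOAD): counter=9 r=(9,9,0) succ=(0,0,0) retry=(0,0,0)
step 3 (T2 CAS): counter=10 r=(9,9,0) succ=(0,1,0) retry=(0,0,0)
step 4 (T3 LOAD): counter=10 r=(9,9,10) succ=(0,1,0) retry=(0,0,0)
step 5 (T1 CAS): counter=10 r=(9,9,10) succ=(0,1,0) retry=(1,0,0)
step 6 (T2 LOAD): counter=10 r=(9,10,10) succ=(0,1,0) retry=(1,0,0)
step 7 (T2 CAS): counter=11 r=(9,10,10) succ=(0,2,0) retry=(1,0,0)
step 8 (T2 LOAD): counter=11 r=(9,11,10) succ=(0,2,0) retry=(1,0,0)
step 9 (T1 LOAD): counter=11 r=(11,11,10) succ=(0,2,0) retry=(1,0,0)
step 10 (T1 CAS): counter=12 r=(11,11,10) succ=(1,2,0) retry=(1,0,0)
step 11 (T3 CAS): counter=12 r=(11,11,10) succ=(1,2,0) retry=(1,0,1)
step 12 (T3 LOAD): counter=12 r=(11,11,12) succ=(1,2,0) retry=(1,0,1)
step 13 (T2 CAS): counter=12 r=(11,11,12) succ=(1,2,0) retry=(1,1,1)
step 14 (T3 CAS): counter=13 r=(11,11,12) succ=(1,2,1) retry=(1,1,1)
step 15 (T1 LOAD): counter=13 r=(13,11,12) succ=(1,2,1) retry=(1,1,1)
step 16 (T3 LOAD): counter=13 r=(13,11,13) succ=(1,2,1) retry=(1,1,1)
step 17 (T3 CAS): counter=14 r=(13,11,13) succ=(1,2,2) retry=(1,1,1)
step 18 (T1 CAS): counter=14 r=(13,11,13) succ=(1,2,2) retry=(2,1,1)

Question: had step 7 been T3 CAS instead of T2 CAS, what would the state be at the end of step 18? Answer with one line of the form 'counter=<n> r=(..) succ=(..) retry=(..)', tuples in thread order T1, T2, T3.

counter=14 r=(13,11,13) succ=(1,1,3) retry=(2,1,1)

(re-executing from step 7 with the substitution; state before step 7: counter=10 r=(9,10,10) succ=(0,1,0) retry=(1,0,0))
step 7 (T3 CAS): counter=11 r=(9,10,10) succ=(0,1,1) retry=(1,0,0)
step 8 (T2 LOAD): counter=11 r=(9,11,10) succ=(0,1,1) retry=(1,0,0)
step 9 (T1 LOAD): counter=11 r=(11,11,10) succ=(0,1,1) retry=(1,0,0)
step 10 (T1 CAS): counter=12 r=(11,11,10) succ=(1,1,1) retry=(1,0,0)
step 11 (T3 CAS): counter=12 r=(11,11,10) succ=(1,1,1) retry=(1,0,1)
step 12 (T3 LOAD): counter=12 r=(11,11,12) succ=(1,1,1) retry=(1,0,1)
step 13 (T2 CAS): counter=12 r=(11,11,12) succ=(1,1,1) retry=(1,1,1)
step 14 (T3 CAS): counter=13 r=(11,11,12) succ=(1,1,2) retry=(1,1,1)
step 15 (T1 LOAD): counter=13 r=(13,11,12) succ=(1,1,2) retry=(1,1,1)
step 16 (T3 LOAD): counter=13 r=(13,11,13) succ=(1,1,2) retry=(1,1,1)
step 17 (T3 CAS): counter=14 r=(13,11,13) succ=(1,1,3) retry=(1,1,1)
step 18 (T1 CAS): counter=14 r=(13,11,13) succ=(1,1,3) retry=(2,1,1)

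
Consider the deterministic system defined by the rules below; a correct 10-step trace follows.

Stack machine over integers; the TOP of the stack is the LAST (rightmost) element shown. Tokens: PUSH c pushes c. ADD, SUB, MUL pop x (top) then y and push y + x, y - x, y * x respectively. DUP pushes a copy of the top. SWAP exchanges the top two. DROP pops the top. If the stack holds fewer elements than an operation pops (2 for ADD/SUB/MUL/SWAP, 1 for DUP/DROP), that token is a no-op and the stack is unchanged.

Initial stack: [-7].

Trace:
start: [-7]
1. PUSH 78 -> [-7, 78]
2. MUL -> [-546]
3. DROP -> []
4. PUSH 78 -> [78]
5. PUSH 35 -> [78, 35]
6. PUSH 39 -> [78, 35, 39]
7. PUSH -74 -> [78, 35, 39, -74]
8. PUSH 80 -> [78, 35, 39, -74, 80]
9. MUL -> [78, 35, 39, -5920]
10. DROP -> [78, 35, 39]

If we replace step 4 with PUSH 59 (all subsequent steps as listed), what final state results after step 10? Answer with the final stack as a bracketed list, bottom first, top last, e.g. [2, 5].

[59, 35, 39]

(re-executing from step 4 with the substitution; state before step 4: [])
4. PUSH 59 -> [59]
5. PUSH 35 -> [59, 35]
6. PUSH 39 -> [59, 35, 39]
7. PUSH -74 -> [59, 35, 39, -74]
8. PUSH 80 -> [59, 35, 39, -74, 80]
9. MUL -> [59, 35, 39, -5920]
10. DROP -> [59, 35, 39]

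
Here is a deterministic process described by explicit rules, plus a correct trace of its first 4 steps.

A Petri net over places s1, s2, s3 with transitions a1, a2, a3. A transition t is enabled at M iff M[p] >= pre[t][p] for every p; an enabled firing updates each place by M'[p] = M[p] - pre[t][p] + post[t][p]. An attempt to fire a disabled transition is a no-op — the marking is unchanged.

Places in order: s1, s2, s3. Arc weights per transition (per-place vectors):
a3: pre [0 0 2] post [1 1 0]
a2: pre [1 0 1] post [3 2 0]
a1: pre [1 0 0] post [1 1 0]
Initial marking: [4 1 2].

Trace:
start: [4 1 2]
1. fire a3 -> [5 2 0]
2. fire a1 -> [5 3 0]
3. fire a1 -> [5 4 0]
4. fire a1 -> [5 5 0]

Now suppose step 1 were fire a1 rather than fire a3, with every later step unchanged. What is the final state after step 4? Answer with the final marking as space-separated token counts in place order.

4 5 2

(re-executing from step 1 with the substitution; state before step 1: [4 1 2])
1. fire a1 -> [4 2 2]
2. fire a1 -> [4 3 2]
3. fire a1 -> [4 4 2]
4. fire a1 -> [4 5 2]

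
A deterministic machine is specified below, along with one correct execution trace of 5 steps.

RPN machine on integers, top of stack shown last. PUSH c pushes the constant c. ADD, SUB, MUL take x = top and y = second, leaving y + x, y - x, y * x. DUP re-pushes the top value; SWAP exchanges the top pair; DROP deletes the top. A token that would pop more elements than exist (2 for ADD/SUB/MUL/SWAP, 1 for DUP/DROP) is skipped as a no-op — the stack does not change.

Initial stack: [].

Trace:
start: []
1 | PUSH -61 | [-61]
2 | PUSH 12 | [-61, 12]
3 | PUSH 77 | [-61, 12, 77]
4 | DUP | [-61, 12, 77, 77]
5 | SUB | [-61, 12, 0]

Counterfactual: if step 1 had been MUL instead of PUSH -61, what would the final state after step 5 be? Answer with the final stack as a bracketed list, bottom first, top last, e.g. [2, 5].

(re-executing from step 1 with the substitution; state before step 1: [])
1 | MUL | []
2 | PUSH 12 | [12]
3 | PUSH 77 | [12, 77]
4 | DUP | [12, 77, 77]
5 | SUB | [12, 0]

[12, 0]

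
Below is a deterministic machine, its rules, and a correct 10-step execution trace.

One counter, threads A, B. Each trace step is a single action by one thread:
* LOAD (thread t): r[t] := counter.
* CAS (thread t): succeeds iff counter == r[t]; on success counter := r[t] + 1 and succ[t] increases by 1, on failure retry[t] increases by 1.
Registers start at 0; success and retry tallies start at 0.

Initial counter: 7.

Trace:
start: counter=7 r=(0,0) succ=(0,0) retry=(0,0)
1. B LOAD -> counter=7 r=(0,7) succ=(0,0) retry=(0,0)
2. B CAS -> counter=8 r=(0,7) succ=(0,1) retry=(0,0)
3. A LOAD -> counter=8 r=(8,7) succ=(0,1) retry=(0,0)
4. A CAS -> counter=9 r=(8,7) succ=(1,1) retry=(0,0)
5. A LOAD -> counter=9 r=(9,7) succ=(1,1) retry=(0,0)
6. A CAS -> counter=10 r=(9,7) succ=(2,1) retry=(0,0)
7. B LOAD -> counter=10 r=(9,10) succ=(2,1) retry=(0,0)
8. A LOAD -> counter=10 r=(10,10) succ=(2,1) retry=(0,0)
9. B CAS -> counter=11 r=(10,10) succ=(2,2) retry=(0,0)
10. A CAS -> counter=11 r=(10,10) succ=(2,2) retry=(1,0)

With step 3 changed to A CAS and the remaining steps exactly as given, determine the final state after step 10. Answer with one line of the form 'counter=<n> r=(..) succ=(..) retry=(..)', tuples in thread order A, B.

(re-executing from step 3 with the substitution; state before step 3: counter=8 r=(0,7) succ=(0,1) retry=(0,0))
3. A CAS -> counter=8 r=(0,7) succ=(0,1) retry=(1,0)
4. A CAS -> counter=8 r=(0,7) succ=(0,1) retry=(2,0)
5. A LOAD -> counter=8 r=(8,7) succ=(0,1) retry=(2,0)
6. A CAS -> counter=9 r=(8,7) succ=(1,1) retry=(2,0)
7. B LOAD -> counter=9 r=(8,9) succ=(1,1) retry=(2,0)
8. A LOAD -> counter=9 r=(9,9) succ=(1,1) retry=(2,0)
9. B CAS -> counter=10 r=(9,9) succ=(1,2) retry=(2,0)
10. A CAS -> counter=10 r=(9,9) succ=(1,2) retry=(3,0)

counter=10 r=(9,9) succ=(1,2) retry=(3,0)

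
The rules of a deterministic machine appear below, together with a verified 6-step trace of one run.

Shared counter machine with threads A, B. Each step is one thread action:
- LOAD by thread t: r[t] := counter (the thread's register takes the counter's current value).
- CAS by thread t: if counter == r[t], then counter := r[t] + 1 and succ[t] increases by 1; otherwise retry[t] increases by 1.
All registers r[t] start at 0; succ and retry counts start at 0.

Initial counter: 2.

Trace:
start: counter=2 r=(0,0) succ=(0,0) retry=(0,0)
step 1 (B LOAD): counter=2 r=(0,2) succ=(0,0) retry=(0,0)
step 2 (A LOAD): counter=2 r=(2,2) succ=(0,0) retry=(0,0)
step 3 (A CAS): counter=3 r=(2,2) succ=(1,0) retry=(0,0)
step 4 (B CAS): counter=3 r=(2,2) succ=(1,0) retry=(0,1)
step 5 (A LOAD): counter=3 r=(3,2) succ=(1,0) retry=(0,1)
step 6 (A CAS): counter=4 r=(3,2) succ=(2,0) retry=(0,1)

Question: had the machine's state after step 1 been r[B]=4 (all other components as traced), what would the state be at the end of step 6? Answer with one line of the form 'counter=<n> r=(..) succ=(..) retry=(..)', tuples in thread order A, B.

state after step 1 := counter=2 r=(0,4) succ=(0,0) retry=(0,0)
step 2 (A LOAD): counter=2 r=(2,4) succ=(0,0) retry=(0,0)
step 3 (A CAS): counter=3 r=(2,4) succ=(1,0) retry=(0,0)
step 4 (B CAS): counter=3 r=(2,4) succ=(1,0) retry=(0,1)
step 5 (A LOAD): counter=3 r=(3,4) succ=(1,0) retry=(0,1)
step 6 (A CAS): counter=4 r=(3,4) succ=(2,0) retry=(0,1)

counter=4 r=(3,4) succ=(2,0) retry=(0,1)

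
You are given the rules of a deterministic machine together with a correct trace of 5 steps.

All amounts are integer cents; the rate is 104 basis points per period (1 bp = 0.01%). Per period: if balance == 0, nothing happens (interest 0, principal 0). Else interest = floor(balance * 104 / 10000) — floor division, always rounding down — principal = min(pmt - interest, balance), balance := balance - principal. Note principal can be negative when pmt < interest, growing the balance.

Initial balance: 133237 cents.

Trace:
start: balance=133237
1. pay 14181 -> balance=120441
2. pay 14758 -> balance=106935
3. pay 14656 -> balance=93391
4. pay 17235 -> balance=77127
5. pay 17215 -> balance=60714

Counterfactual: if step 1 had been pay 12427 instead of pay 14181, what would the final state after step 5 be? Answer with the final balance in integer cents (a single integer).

(re-executing from step 1 with the substitution; state before step 1: balance=133237)
1. pay 12427 -> balance=122195
2. pay 14758 -> balance=108707
3. pay 14656 -> balance=95181
4. pay 17235 -> balance=78935
5. pay 17215 -> balance=62540

62540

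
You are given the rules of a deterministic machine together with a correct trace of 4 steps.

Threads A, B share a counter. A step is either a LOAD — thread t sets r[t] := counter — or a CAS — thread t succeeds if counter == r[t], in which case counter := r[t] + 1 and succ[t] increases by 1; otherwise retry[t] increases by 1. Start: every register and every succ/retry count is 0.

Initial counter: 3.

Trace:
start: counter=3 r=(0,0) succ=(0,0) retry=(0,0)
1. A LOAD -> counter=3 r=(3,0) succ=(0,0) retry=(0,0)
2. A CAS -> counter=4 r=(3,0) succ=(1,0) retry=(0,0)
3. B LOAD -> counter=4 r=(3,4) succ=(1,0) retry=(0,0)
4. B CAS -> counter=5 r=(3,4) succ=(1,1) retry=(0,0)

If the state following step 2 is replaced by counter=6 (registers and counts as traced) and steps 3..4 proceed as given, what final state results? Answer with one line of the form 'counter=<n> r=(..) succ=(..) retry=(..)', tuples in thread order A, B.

counter=7 r=(3,6) succ=(1,1) retry=(0,0)

state after step 2 := counter=6 r=(3,0) succ=(1,0) retry=(0,0)
3. B LOAD -> counter=6 r=(3,6) succ=(1,0) retry=(0,0)
4. B CAS -> counter=7 r=(3,6) succ=(1,1) retry=(0,0)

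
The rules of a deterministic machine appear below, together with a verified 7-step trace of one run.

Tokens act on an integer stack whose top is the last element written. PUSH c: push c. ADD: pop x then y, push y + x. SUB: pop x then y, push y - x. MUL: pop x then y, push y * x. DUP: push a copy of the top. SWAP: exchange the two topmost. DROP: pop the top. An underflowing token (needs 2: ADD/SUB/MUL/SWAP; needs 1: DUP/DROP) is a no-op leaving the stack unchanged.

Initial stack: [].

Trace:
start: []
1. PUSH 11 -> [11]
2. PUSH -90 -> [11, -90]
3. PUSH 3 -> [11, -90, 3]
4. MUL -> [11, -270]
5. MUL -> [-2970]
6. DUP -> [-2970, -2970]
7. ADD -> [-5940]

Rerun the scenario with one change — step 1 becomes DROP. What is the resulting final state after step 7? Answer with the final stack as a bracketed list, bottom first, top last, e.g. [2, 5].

[-540]

(re-executing from step 1 with the substitution; state before step 1: [])
1. DROP -> []
2. PUSH -90 -> [-90]
3. PUSH 3 -> [-90, 3]
4. MUL -> [-270]
5. MUL -> [-270]
6. DUP -> [-270, -270]
7. ADD -> [-540]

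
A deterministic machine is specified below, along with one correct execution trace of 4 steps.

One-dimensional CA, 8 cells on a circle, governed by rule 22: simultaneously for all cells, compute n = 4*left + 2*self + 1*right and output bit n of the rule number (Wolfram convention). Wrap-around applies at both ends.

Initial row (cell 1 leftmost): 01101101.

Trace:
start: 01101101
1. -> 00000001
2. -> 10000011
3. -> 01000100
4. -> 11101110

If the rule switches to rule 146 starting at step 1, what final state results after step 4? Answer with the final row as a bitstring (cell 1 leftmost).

00000000

(re-executing steps 1..4 under rule 146; state before step 1: 01101101)
1. -> 00000000
2. -> 00000000
3. -> 00000000
4. -> 00000000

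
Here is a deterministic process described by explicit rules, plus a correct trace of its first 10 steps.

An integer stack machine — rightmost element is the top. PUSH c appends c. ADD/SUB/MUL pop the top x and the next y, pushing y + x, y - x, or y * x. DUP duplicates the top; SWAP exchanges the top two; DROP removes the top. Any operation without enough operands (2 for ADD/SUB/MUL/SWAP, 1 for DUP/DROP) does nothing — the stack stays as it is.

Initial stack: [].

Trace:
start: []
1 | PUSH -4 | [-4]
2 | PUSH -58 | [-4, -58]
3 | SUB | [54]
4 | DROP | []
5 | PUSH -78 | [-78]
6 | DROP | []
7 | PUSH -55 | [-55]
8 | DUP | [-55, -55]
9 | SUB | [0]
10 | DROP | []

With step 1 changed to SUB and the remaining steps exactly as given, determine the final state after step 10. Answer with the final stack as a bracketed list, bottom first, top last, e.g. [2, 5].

(re-executing from step 1 with the substitution; state before step 1: [])
1 | SUB | []
2 | PUSH -58 | [-58]
3 | SUB | [-58]
4 | DROP | []
5 | PUSH -78 | [-78]
6 | DROP | []
7 | PUSH -55 | [-55]
8 | DUP | [-55, -55]
9 | SUB | [0]
10 | DROP | []

[]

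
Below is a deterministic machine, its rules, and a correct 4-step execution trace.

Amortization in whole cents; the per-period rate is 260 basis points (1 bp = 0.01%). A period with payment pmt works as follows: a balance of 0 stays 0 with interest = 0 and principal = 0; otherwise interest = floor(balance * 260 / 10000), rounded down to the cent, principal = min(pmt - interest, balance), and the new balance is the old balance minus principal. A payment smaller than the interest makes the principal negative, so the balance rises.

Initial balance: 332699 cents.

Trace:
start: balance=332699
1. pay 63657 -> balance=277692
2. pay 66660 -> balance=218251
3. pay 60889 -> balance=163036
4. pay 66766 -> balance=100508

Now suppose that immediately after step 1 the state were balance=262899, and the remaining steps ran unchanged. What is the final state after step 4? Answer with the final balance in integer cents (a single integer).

84532

state after step 1 := balance=262899
2. pay 66660 -> balance=203074
3. pay 60889 -> balance=147464
4. pay 66766 -> balance=84532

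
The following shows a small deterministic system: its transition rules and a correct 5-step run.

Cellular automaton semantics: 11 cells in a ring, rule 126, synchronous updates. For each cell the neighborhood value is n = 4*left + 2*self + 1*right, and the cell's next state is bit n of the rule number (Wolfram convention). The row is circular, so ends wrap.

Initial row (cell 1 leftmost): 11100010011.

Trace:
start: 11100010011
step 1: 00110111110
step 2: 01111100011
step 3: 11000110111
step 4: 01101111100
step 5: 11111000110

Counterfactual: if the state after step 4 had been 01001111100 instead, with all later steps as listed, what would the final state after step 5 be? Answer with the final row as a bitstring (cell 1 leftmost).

state after step 4 := 01001111100
step 5: 11111000110

11111000110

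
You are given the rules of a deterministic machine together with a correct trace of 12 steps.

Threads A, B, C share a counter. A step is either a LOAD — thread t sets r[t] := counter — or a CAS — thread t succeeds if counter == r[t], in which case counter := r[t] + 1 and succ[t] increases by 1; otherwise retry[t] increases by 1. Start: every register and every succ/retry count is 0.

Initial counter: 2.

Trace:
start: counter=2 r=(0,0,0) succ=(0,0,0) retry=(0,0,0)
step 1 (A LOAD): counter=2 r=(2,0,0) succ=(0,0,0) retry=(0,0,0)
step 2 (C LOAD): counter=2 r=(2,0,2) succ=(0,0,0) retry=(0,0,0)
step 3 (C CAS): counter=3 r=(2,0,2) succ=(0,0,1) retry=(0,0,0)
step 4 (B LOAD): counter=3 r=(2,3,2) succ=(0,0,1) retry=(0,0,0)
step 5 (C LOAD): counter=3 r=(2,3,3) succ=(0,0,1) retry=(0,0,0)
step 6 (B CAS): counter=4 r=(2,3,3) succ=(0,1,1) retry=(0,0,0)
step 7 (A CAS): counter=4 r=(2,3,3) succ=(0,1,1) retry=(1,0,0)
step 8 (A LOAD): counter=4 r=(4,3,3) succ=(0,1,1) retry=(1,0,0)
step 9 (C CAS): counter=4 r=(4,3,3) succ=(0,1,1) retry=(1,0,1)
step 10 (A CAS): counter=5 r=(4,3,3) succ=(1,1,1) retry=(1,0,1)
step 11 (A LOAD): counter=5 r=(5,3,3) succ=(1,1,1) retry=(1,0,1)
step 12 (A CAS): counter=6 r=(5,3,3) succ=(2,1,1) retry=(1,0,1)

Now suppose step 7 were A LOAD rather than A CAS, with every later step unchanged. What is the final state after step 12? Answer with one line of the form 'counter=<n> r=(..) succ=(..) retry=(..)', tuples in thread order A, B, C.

counter=6 r=(5,3,3) succ=(2,1,1) retry=(0,0,1)

(re-executing from step 7 with the substitution; state before step 7: counter=4 r=(2,3,3) succ=(0,1,1) retry=(0,0,0))
step 7 (A LOAD): counter=4 r=(4,3,3) succ=(0,1,1) retry=(0,0,0)
step 8 (A LOAD): counter=4 r=(4,3,3) succ=(0,1,1) retry=(0,0,0)
step 9 (C CAS): counter=4 r=(4,3,3) succ=(0,1,1) retry=(0,0,1)
step 10 (A CAS): counter=5 r=(4,3,3) succ=(1,1,1) retry=(0,0,1)
step 11 (A LOAD): counter=5 r=(5,3,3) succ=(1,1,1) retry=(0,0,1)
step 12 (A CAS): counter=6 r=(5,3,3) succ=(2,1,1) retry=(0,0,1)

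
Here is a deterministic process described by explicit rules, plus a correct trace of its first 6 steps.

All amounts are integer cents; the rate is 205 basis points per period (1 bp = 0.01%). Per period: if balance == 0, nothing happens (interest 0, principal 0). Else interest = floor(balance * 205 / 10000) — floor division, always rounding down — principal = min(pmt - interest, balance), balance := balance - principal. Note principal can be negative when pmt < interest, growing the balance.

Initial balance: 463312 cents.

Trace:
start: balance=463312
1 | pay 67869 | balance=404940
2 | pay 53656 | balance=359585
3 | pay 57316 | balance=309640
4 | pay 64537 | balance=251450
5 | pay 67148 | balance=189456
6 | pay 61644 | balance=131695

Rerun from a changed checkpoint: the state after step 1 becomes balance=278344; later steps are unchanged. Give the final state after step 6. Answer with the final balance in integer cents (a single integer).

0

state after step 1 := balance=278344
2 | pay 53656 | balance=230394
3 | pay 57316 | balance=177801
4 | pay 64537 | balance=116908
5 | pay 67148 | balance=52156
6 | pay 61644 | balance=0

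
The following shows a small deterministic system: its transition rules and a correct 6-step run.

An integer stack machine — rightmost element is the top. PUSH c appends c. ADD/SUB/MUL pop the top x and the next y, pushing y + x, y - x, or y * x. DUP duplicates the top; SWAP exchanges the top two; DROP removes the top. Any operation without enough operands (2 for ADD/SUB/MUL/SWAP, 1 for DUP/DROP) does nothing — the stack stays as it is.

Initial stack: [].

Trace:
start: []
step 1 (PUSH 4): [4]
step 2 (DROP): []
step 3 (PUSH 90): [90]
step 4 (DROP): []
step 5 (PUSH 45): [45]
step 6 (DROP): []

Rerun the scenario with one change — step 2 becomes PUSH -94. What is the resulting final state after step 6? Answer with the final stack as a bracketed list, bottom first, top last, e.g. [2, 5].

[4, -94]

(re-executing from step 2 with the substitution; state before step 2: [4])
step 2 (PUSH -94): [4, -94]
step 3 (PUSH 90): [4, -94, 90]
step 4 (DROP): [4, -94]
step 5 (PUSH 45): [4, -94, 45]
step 6 (DROP): [4, -94]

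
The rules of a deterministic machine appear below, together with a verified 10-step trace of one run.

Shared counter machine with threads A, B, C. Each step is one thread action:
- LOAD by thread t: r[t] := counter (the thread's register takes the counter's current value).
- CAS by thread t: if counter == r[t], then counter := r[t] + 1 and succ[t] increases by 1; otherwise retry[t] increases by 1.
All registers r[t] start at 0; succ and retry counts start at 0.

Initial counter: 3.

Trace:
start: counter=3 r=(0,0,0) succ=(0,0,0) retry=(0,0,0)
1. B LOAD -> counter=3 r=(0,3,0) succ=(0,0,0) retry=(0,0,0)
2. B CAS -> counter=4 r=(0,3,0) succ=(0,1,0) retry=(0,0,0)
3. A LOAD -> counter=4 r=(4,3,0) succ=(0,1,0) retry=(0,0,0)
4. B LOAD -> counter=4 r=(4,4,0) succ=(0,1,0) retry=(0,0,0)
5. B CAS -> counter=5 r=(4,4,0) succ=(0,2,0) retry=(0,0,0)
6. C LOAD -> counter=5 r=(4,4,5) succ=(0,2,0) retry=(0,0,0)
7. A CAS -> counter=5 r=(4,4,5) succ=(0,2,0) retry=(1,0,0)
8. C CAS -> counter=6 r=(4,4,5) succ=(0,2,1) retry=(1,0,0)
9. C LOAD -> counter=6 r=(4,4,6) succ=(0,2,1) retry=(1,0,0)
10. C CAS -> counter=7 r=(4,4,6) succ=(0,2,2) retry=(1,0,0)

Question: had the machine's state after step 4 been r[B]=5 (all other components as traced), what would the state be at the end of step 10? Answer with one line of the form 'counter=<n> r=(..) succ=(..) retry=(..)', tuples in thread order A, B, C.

state after step 4 := counter=4 r=(4,5,0) succ=(0,1,0) retry=(0,0,0)
5. B CAS -> counter=4 r=(4,5,0) succ=(0,1,0) retry=(0,1,0)
6. C LOAD -> counter=4 r=(4,5,4) succ=(0,1,0) retry=(0,1,0)
7. A CAS -> counter=5 r=(4,5,4) succ=(1,1,0) retry=(0,1,0)
8. C CAS -> counter=5 r=(4,5,4) succ=(1,1,0) retry=(0,1,1)
9. C LOAD -> counter=5 r=(4,5,5) succ=(1,1,0) retry=(0,1,1)
10. C CAS -> counter=6 r=(4,5,5) succ=(1,1,1) retry=(0,1,1)

counter=6 r=(4,5,5) succ=(1,1,1) retry=(0,1,1)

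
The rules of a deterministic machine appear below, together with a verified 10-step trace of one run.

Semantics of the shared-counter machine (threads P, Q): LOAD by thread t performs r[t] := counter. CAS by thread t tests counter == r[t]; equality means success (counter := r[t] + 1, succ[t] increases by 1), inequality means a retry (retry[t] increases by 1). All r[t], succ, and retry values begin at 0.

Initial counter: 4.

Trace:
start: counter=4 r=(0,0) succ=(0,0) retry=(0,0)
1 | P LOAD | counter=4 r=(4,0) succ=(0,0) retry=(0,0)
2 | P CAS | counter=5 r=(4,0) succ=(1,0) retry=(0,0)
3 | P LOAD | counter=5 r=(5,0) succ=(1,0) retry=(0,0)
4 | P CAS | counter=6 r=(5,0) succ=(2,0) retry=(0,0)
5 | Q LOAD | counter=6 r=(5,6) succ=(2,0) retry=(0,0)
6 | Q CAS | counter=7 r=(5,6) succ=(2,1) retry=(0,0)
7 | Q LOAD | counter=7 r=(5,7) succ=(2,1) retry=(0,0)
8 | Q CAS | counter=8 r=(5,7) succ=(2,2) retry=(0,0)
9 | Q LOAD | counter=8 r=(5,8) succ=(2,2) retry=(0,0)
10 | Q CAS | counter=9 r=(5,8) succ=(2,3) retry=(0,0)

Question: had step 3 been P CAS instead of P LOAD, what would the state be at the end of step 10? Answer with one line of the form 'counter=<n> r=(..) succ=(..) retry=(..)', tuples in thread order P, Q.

counter=8 r=(4,7) succ=(1,3) retry=(2,0)

(re-executing from step 3 with the substitution; state before step 3: counter=5 r=(4,0) succ=(1,0) retry=(0,0))
3 | P CAS | counter=5 r=(4,0) succ=(1,0) retry=(1,0)
4 | P CAS | counter=5 r=(4,0) succ=(1,0) retry=(2,0)
5 | Q LOAD | counter=5 r=(4,5) succ=(1,0) retry=(2,0)
6 | Q CAS | counter=6 r=(4,5) succ=(1,1) retry=(2,0)
7 | Q LOAD | counter=6 r=(4,6) succ=(1,1) retry=(2,0)
8 | Q CAS | counter=7 r=(4,6) succ=(1,2) retry=(2,0)
9 | Q LOAD | counter=7 r=(4,7) succ=(1,2) retry=(2,0)
10 | Q CAS | counter=8 r=(4,7) succ=(1,3) retry=(2,0)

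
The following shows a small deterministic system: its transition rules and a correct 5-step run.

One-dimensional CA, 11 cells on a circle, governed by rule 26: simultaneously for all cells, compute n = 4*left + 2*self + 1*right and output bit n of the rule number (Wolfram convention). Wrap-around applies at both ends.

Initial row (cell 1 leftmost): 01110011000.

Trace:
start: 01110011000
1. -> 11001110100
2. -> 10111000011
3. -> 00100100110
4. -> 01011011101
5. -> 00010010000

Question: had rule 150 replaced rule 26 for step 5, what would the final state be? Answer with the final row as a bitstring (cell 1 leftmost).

01000001001

(re-executing step 5 under rule 150; state before step 5: 01011011101)
5. -> 01000001001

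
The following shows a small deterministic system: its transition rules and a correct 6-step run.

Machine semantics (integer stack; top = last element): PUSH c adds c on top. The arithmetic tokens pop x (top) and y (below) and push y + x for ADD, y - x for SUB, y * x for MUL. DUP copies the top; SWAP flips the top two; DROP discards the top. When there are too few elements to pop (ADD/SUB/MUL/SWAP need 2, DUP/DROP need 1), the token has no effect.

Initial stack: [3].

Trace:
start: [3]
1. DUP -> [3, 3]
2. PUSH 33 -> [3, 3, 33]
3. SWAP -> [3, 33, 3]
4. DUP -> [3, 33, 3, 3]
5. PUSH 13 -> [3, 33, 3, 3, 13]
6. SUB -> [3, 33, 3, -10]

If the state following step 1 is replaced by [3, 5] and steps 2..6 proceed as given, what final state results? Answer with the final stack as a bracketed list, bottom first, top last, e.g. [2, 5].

[3, 33, 5, -8]

state after step 1 := [3, 5]
2. PUSH 33 -> [3, 5, 33]
3. SWAP -> [3, 33, 5]
4. DUP -> [3, 33, 5, 5]
5. PUSH 13 -> [3, 33, 5, 5, 13]
6. SUB -> [3, 33, 5, -8]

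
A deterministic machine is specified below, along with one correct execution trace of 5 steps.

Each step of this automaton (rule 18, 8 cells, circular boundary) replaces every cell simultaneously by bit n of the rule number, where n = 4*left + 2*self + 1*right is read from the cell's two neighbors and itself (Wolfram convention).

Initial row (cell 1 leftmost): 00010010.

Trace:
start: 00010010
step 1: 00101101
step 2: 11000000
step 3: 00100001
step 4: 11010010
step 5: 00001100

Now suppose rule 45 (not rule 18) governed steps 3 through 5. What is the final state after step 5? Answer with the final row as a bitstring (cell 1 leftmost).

(re-executing steps 3..5 under rule 45; state before step 3: 11000000)
step 3: 10011110
step 4: 10010001
step 5: 00010101

00010101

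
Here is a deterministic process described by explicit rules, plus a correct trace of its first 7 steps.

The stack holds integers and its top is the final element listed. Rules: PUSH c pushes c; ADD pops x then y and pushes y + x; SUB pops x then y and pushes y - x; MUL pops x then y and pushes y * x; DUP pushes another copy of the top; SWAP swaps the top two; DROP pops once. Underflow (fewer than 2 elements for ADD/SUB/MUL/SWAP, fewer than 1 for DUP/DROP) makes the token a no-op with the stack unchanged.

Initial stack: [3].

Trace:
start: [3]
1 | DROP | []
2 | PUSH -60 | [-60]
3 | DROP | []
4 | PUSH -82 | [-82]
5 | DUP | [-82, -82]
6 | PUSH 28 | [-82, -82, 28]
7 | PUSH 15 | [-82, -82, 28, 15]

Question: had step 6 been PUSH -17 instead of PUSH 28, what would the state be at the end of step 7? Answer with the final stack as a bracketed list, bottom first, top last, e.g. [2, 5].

(re-executing from step 6 with the substitution; state before step 6: [-82, -82])
6 | PUSH -17 | [-82, -82, -17]
7 | PUSH 15 | [-82, -82, -17, 15]

[-82, -82, -17, 15]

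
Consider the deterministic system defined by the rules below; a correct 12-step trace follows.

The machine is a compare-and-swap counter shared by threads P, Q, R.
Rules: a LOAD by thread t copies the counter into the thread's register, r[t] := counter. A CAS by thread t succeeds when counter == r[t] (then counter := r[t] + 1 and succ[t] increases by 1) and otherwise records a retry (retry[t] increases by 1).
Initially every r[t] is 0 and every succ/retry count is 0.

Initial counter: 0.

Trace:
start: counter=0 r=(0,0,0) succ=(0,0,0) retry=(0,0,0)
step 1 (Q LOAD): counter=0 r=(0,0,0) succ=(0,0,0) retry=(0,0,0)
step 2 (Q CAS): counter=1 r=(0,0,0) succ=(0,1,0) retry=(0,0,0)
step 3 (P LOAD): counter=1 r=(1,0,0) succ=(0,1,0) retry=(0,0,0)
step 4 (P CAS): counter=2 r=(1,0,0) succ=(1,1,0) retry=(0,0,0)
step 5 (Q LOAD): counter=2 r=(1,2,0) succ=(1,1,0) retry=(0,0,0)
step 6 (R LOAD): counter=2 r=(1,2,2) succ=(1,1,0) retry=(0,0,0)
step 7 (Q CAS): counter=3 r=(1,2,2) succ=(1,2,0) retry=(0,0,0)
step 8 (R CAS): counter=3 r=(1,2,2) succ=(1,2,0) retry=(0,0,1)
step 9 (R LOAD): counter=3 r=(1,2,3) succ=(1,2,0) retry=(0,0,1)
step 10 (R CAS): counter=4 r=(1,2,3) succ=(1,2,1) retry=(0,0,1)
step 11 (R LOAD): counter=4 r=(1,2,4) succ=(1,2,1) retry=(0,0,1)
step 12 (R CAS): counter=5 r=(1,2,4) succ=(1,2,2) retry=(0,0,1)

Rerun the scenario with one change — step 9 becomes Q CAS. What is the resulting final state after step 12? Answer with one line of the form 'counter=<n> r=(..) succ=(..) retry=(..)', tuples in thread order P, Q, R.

(re-executing from step 9 with the substitution; state before step 9: counter=3 r=(1,2,2) succ=(1,2,0) retry=(0,0,1))
step 9 (Q CAS): counter=3 r=(1,2,2) succ=(1,2,0) retry=(0,1,1)
step 10 (R CAS): counter=3 r=(1,2,2) succ=(1,2,0) retry=(0,1,2)
step 11 (R LOAD): counter=3 r=(1,2,3) succ=(1,2,0) retry=(0,1,2)
step 12 (R CAS): counter=4 r=(1,2,3) succ=(1,2,1) retry=(0,1,2)

counter=4 r=(1,2,3) succ=(1,2,1) retry=(0,1,2)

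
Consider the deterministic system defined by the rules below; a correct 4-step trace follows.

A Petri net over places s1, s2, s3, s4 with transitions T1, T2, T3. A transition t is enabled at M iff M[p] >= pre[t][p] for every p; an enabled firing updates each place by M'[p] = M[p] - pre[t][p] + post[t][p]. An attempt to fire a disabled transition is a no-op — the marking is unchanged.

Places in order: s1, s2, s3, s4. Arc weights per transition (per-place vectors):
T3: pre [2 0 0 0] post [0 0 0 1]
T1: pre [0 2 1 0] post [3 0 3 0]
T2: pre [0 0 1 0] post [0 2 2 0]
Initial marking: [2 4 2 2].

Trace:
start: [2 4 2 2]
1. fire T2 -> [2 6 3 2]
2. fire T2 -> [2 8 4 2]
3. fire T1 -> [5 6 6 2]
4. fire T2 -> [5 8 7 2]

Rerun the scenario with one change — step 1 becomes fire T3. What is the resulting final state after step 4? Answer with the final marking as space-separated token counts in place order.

(re-executing from step 1 with the substitution; state before step 1: [2 4 2 2])
1. fire T3 -> [0 4 2 3]
2. fire T2 -> [0 6 3 3]
3. fire T1 -> [3 4 5 3]
4. fire T2 -> [3 6 6 3]

3 6 6 3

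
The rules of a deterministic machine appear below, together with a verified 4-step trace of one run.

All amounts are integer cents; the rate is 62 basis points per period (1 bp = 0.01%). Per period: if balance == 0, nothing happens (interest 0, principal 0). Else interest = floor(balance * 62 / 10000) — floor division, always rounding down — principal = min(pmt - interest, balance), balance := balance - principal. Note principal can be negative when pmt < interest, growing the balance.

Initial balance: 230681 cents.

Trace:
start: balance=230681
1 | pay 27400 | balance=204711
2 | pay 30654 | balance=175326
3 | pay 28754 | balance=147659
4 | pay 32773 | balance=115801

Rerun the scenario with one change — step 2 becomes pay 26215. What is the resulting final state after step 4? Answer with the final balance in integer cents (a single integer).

120295

(re-executing from step 2 with the substitution; state before step 2: balance=204711)
2 | pay 26215 | balance=179765
3 | pay 28754 | balance=152125
4 | pay 32773 | balance=120295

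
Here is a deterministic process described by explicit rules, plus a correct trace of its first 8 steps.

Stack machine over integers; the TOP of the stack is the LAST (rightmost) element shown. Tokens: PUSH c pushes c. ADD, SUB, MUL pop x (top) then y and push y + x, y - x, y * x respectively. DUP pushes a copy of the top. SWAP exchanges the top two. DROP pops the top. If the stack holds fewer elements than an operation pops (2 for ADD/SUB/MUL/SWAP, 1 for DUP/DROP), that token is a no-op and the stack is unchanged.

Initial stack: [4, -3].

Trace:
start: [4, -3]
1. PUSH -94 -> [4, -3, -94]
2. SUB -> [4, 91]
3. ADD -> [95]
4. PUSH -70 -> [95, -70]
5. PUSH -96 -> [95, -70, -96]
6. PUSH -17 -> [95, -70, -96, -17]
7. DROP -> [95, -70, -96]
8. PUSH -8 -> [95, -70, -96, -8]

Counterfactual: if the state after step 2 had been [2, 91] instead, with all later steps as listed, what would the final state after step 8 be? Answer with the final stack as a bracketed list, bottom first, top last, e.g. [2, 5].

state after step 2 := [2, 91]
3. ADD -> [93]
4. PUSH -70 -> [93, -70]
5. PUSH -96 -> [93, -70, -96]
6. PUSH -17 -> [93, -70, -96, -17]
7. DROP -> [93, -70, -96]
8. PUSH -8 -> [93, -70, -96, -8]

[93, -70, -96, -8]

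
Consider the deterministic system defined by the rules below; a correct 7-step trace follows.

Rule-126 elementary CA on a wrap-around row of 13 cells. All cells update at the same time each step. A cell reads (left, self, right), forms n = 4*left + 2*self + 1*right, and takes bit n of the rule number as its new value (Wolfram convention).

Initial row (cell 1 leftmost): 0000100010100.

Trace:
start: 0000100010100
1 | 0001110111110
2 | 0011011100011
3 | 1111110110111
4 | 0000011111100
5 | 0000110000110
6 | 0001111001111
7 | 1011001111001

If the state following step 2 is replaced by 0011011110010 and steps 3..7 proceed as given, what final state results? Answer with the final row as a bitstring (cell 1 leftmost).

0000000000000

state after step 2 := 0011011110010
3 | 0111110011111
4 | 1100011110001
5 | 0110110011011
6 | 1111111111111
7 | 0000000000000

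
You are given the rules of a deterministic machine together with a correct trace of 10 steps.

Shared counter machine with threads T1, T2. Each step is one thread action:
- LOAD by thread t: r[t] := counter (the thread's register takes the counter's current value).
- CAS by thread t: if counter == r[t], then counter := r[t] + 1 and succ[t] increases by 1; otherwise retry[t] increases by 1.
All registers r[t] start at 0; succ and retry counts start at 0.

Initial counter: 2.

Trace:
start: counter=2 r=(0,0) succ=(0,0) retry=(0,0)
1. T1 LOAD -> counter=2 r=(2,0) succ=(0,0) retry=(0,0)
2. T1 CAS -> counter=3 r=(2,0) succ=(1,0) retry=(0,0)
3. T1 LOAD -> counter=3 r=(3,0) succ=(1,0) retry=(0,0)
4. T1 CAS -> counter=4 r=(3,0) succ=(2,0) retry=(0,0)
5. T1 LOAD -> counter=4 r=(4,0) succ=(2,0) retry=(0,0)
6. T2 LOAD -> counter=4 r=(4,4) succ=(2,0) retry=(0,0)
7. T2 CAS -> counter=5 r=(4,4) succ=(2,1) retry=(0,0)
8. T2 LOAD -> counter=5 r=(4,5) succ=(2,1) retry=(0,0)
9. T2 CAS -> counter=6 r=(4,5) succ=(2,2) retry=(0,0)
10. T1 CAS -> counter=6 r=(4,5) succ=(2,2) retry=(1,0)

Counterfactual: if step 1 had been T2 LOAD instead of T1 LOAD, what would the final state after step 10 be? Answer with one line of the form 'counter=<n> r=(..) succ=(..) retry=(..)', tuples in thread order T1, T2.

counter=5 r=(3,4) succ=(1,2) retry=(2,0)

(re-executing from step 1 with the substitution; state before step 1: counter=2 r=(0,0) succ=(0,0) retry=(0,0))
1. T2 LOAD -> counter=2 r=(0,2) succ=(0,0) retry=(0,0)
2. T1 CAS -> counter=2 r=(0,2) succ=(0,0) retry=(1,0)
3. T1 LOAD -> counter=2 r=(2,2) succ=(0,0) retry=(1,0)
4. T1 CAS -> counter=3 r=(2,2) succ=(1,0) retry=(1,0)
5. T1 LOAD -> counter=3 r=(3,2) succ=(1,0) retry=(1,0)
6. T2 LOAD -> counter=3 r=(3,3) succ=(1,0) retry=(1,0)
7. T2 CAS -> counter=4 r=(3,3) succ=(1,1) retry=(1,0)
8. T2 LOAD -> counter=4 r=(3,4) succ=(1,1) retry=(1,0)
9. T2 CAS -> counter=5 r=(3,4) succ=(1,2) retry=(1,0)
10. T1 CAS -> counter=5 r=(3,4) succ=(1,2) retry=(2,0)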